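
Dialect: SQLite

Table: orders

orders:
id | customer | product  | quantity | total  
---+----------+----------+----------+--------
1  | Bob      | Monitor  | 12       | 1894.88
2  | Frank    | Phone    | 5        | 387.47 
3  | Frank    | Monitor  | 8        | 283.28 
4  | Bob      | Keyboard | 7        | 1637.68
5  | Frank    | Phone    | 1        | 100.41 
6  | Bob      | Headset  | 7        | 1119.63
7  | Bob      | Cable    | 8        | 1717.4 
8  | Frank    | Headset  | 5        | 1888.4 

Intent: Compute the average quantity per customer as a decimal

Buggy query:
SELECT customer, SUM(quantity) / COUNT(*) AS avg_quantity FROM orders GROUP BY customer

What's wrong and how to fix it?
Bug: SUM(quantity) and COUNT(*) are both integers; the division truncates the fractional part

Fix: Multiply by 1.0 (or CAST to REAL) to force floating-point division

Corrected query:
SELECT customer, SUM(quantity) * 1.0 / COUNT(*) AS avg_quantity FROM orders GROUP BY customer

Result:
customer | avg_quantity
---------+-------------
Bob      | 8.5         
Frank    | 4.75        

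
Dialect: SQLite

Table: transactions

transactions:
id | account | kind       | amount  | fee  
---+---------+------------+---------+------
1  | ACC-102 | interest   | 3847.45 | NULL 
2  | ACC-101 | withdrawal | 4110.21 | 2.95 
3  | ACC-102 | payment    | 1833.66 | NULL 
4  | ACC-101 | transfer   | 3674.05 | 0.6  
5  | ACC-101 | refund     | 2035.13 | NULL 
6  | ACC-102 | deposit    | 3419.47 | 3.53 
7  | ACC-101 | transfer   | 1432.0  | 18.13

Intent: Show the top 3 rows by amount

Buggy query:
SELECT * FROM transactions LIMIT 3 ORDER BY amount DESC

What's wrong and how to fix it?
Bug: LIMIT must come after ORDER BY

Fix: Sort with ORDER BY, then apply LIMIT

Corrected query:
SELECT * FROM transactions ORDER BY amount DESC LIMIT 3

Result:
id | account | kind       | amount  | fee 
---+---------+------------+---------+-----
2  | ACC-101 | withdrawal | 4110.21 | 2.95
1  | ACC-102 | interest   | 3847.45 | NULL
4  | ACC-101 | transfer   | 3674.05 | 0.6 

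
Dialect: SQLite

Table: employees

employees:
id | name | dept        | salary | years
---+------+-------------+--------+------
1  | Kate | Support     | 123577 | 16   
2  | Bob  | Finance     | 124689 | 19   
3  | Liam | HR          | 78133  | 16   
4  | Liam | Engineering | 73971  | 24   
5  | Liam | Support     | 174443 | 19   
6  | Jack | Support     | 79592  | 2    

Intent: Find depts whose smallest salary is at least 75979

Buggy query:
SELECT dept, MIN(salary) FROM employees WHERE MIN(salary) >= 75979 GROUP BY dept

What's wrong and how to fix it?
Bug: MIN() in WHERE is a misuse of aggregate

Fix: Replace WHERE with HAVING after the GROUP BY

Corrected query:
SELECT dept, MIN(salary) FROM employees GROUP BY dept HAVING MIN(salary) >= 75979

Result:
dept    | MIN(salary)
--------+------------
Finance | 124689     
HR      | 78133      
Support | 79592      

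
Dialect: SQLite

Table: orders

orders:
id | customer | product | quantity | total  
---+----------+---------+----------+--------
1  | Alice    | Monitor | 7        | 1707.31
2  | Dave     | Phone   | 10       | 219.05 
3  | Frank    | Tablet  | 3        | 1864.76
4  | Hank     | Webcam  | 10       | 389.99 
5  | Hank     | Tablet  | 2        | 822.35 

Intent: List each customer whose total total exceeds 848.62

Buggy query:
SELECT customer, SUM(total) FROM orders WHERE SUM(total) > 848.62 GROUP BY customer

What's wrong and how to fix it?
Bug: WHERE runs before GROUP BY, so aggregates aren't available there

Fix: Move the aggregate condition to a HAVING clause

Corrected query:
SELECT customer, SUM(total) FROM orders GROUP BY customer HAVING SUM(total) > 848.62

Result:
customer | SUM(total)
---------+-----------
Alice    | 1707.31   
Frank    | 1864.76   
Hank     | 1212.34   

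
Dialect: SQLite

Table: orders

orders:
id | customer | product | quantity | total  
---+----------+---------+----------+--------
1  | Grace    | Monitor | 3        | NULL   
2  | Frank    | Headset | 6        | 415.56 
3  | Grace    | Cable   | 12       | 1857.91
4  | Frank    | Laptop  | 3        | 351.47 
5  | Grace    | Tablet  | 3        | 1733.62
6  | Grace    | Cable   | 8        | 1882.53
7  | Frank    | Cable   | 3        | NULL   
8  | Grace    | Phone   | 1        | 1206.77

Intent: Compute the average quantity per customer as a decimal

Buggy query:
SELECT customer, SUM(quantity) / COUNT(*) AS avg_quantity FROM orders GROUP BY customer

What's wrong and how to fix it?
Bug: SUM(quantity) and COUNT(*) are both integers; the division truncates the fractional part

Fix: Multiply by 1.0 (or CAST to REAL) to force floating-point division

Corrected query:
SELECT customer, SUM(quantity) * 1.0 / COUNT(*) AS avg_quantity FROM orders GROUP BY customer

Result:
customer | avg_quantity
---------+-------------
Frank    | 4           
Grace    | 5.4         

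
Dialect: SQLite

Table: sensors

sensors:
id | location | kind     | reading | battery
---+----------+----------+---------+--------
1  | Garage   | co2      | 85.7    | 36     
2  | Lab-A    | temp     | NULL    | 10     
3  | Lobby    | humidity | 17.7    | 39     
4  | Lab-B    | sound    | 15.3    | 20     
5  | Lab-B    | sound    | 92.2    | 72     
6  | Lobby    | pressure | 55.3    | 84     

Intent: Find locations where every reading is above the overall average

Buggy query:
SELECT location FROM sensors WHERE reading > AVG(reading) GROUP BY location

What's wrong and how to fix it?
Bug: WHERE evaluates per row before aggregation, so AVG() is unavailable

Fix: Compute the overall average in a scalar subquery and compare each group's MIN against it in HAVING

Corrected query:
SELECT location FROM sensors GROUP BY location HAVING MIN(reading) > (SELECT AVG(reading) FROM sensors)

Result:
location
--------
Garage  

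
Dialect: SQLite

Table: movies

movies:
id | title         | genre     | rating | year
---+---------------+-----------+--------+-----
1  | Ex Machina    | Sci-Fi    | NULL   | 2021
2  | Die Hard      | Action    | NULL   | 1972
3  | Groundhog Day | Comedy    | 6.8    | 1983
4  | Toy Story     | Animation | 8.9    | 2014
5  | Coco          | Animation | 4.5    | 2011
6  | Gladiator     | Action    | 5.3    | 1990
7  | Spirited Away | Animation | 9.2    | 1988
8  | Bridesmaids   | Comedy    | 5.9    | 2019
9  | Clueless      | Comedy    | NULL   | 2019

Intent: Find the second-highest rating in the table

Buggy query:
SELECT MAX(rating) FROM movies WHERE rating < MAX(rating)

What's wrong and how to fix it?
Bug: The inner MAX is an aggregate inside WHERE, which is not allowed

Fix: Put the inner MAX in a scalar subquery

Corrected query:
SELECT MAX(rating) FROM movies WHERE rating < (SELECT MAX(rating) FROM movies)

Result:
MAX(rating)
-----------
8.9        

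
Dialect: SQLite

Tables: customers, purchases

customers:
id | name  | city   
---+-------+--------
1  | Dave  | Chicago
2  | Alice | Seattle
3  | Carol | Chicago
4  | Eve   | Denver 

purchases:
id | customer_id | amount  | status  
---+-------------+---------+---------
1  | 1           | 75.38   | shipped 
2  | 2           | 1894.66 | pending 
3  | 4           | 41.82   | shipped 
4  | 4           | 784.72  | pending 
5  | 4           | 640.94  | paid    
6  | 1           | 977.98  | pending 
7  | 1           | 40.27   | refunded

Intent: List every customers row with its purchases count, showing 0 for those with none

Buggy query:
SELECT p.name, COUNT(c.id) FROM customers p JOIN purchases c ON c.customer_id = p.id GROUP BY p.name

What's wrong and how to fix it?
Bug: An inner join excludes parents with zero children

Fix: Use LEFT JOIN so parents without children still appear (COUNT(c.id) gives 0)

Corrected query:
SELECT p.name, COUNT(c.id) FROM customers p LEFT JOIN purchases c ON c.customer_id = p.id GROUP BY p.name

Result:
name  | COUNT(c.id)
------+------------
Alice | 1          
Carol | 0          
Dave  | 3          
Eve   | 3          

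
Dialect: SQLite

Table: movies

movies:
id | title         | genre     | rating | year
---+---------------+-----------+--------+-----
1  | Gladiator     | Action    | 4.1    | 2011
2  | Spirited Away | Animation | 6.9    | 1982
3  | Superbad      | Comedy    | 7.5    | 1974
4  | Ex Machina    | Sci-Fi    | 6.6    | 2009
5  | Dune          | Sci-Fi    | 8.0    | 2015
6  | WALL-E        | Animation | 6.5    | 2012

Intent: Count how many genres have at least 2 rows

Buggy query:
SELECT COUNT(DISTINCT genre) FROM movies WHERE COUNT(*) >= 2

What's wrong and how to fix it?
Bug: WHERE filters individual rows, not groups, so a group-level COUNT is invalid there

Fix: Group first with HAVING COUNT(*) >= 2, then COUNT the resulting groups

Corrected query:
SELECT COUNT(*) FROM (SELECT genre FROM movies GROUP BY genre HAVING COUNT(*) >= 2)

Result:
COUNT(*)
--------
2       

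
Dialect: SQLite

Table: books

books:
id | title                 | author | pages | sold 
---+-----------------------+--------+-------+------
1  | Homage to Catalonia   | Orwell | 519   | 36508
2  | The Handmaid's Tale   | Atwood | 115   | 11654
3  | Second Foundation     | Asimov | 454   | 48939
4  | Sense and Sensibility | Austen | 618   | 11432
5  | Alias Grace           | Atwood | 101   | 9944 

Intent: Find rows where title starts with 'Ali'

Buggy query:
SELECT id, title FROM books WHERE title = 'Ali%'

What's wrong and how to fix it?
Bug: '=' compares the literal string including the % character; pattern matching needs LIKE

Fix: Replace '=' with LIKE so 'Ali%' is treated as a pattern

Corrected query:
SELECT id, title FROM books WHERE title LIKE 'Ali%'

Result:
id | title      
---+------------
5  | Alias Grace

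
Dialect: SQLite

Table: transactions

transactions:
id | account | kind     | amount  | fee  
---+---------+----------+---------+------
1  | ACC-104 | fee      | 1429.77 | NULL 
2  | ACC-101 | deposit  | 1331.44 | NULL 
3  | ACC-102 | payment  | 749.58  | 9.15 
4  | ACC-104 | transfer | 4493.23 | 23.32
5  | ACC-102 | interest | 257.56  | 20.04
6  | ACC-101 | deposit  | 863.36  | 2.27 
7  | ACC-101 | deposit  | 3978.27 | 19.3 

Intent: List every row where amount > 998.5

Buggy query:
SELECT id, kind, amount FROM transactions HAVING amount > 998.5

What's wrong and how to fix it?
Bug: This is a non-aggregate query (no GROUP BY, no aggregates), so in SQLite the HAVING clause is invalid here; a row-level condition belongs in WHERE

Fix: Use WHERE for row-level filtering

Corrected query:
SELECT id, kind, amount FROM transactions WHERE amount > 998.5

Result:
id | kind     | amount 
---+----------+--------
1  | fee      | 1429.77
2  | deposit  | 1331.44
4  | transfer | 4493.23
7  | deposit  | 3978.27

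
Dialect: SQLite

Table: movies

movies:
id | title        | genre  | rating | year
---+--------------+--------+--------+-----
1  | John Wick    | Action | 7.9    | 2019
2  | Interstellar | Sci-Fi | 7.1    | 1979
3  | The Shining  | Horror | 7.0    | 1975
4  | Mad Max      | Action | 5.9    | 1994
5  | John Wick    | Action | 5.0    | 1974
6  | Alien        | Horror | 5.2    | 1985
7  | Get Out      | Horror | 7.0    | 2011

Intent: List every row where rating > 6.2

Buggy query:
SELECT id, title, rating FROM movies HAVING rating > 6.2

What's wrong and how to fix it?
Bug: This is a non-aggregate query (no GROUP BY, no aggregates), so in SQLite the HAVING clause is invalid here; a row-level condition belongs in WHERE

Fix: Replace HAVING with WHERE since the condition applies to individual rows

Corrected query:
SELECT id, title, rating FROM movies WHERE rating > 6.2

Result:
id | title        | rating
---+--------------+-------
1  | John Wick    | 7.9   
2  | Interstellar | 7.1   
3  | The Shining  | 7     
7  | Get Out      | 7     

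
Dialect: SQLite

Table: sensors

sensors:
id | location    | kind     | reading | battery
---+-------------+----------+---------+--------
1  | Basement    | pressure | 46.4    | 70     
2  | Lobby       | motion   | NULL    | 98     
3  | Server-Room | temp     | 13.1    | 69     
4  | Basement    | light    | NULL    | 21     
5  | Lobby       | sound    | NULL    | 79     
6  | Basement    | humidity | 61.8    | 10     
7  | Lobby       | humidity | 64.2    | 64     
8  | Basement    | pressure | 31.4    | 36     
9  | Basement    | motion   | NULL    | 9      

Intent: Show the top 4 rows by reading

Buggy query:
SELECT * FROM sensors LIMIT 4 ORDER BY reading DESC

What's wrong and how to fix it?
Bug: LIMIT must come after ORDER BY

Fix: Sort with ORDER BY, then apply LIMIT

Corrected query:
SELECT * FROM sensors ORDER BY reading DESC LIMIT 4

Result:
id | location | kind     | reading | battery
---+----------+----------+---------+--------
7  | Lobby    | humidity | 64.2    | 64     
6  | Basement | humidity | 61.8    | 10     
1  | Basement | pressure | 46.4    | 70     
8  | Basement | pressure | 31.4    | 36     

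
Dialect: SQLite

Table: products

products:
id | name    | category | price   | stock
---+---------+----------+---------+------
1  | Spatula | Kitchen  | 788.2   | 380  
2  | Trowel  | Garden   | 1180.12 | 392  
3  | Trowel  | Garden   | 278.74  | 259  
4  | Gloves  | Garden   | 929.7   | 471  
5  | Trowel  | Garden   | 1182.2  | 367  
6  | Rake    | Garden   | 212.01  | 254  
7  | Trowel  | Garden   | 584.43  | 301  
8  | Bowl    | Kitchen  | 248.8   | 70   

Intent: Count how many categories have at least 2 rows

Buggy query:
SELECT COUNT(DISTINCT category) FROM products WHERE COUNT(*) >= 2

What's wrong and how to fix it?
Bug: WHERE filters individual rows, not groups, so a group-level COUNT is invalid there

Fix: Group first with HAVING COUNT(*) >= 2, then COUNT the resulting groups

Corrected query:
SELECT COUNT(*) FROM (SELECT category FROM products GROUP BY category HAVING COUNT(*) >= 2)

Result:
COUNT(*)
--------
2       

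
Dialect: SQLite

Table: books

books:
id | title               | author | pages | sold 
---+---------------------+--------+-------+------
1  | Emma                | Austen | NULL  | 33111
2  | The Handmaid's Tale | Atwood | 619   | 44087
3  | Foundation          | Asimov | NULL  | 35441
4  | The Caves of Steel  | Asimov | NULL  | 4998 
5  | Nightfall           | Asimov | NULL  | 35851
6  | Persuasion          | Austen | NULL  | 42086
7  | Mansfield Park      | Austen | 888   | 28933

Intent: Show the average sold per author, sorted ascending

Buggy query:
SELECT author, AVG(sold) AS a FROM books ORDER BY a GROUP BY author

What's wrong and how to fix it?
Bug: GROUP BY must precede ORDER BY

Fix: Move ORDER BY to the end, after GROUP BY

Corrected query:
SELECT author, AVG(sold) AS a FROM books GROUP BY author ORDER BY a

Result:
author | a    
-------+------
Asimov | 25430
Austen | 34710
Atwood | 44087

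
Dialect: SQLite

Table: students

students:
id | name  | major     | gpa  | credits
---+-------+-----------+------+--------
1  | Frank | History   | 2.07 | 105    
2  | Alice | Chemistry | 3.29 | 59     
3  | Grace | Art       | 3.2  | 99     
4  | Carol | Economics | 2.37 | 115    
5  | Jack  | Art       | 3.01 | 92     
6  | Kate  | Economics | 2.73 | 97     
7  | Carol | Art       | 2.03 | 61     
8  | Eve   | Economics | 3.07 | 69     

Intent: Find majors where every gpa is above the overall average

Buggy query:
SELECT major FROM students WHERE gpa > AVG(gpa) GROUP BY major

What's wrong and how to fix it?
Bug: WHERE evaluates per row before aggregation, so AVG() is unavailable

Fix: Compute the overall average in a scalar subquery and compare each group's MIN against it in HAVING

Corrected query:
SELECT major FROM students GROUP BY major HAVING MIN(gpa) > (SELECT AVG(gpa) FROM students)

Result:
major    
---------
Chemistry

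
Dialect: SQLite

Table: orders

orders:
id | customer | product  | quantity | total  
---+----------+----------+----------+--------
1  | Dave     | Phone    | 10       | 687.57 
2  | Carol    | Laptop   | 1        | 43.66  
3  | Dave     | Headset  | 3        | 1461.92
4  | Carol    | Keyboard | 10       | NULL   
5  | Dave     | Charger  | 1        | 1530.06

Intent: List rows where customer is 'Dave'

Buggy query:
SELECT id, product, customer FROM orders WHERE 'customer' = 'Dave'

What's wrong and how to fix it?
Bug: 'customer' in single quotes is a string literal, not the column; the comparison is literal-vs-literal and never true

Fix: Remove the quotes around the column name (or use double quotes for an identifier)

Corrected query:
SELECT id, product, customer FROM orders WHERE customer = 'Dave'

Result:
id | product | customer
---+---------+---------
1  | Phone   | Dave    
3  | Headset | Dave    
5  | Charger | Dave    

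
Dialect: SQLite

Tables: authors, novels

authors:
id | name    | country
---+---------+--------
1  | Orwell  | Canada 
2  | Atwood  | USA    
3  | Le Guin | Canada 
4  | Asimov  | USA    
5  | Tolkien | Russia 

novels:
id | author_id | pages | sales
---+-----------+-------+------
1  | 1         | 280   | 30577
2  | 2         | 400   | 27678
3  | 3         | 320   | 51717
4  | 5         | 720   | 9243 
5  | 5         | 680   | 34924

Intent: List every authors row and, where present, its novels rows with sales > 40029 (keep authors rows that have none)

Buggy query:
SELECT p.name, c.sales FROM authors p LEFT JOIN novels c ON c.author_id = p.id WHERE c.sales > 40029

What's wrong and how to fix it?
Bug: A WHERE condition on the right-hand table after LEFT JOIN drops unmatched parents

Fix: Move the right-table condition into the ON clause so unmatched parents are kept

Corrected query:
SELECT p.name, c.sales FROM authors p LEFT JOIN novels c ON c.author_id = p.id AND c.sales > 40029

Result:
name    | sales
--------+------
Orwell  | NULL 
Atwood  | NULL 
Le Guin | 51717
Asimov  | NULL 
Tolkien | NULL 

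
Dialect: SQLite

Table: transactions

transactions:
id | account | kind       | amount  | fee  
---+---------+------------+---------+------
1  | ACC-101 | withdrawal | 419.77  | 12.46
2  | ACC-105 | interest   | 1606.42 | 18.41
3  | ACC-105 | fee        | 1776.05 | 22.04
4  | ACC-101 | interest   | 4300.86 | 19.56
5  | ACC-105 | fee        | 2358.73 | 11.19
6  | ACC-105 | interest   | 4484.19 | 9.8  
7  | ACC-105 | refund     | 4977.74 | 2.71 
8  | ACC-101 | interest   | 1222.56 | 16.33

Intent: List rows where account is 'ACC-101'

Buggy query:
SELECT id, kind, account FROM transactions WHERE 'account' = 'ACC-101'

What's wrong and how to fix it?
Bug: 'account' in single quotes is a string literal, not the column; the comparison is literal-vs-literal and never true

Fix: Reference the column as account without single quotes

Corrected query:
SELECT id, kind, account FROM transactions WHERE account = 'ACC-101'

Result:
id | kind       | account
---+------------+--------
1  | withdrawal | ACC-101
4  | interest   | ACC-101
8  | interest   | ACC-101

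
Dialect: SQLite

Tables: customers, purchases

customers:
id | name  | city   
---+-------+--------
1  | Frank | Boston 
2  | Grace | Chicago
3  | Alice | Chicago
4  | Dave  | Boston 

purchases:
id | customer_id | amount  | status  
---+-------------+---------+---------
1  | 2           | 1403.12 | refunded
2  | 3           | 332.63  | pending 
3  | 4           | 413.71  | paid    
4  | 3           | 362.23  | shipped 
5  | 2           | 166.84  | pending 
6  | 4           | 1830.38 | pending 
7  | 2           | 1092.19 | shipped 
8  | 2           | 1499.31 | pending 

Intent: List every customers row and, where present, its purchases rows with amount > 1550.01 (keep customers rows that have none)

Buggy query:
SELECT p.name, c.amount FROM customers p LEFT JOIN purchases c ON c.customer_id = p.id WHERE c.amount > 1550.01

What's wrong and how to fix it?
Bug: Filtering c.amount in WHERE discards the NULL rows produced by LEFT JOIN, turning it into an inner join

Fix: Put 'c.amount > 1550.01' in the JOIN's ON clause instead of WHERE

Corrected query:
SELECT p.name, c.amount FROM customers p LEFT JOIN purchases c ON c.customer_id = p.id AND c.amount > 1550.01

Result:
name  | amount 
------+--------
Frank | NULL   
Grace | NULL   
Alice | NULL   
Dave  | 1830.38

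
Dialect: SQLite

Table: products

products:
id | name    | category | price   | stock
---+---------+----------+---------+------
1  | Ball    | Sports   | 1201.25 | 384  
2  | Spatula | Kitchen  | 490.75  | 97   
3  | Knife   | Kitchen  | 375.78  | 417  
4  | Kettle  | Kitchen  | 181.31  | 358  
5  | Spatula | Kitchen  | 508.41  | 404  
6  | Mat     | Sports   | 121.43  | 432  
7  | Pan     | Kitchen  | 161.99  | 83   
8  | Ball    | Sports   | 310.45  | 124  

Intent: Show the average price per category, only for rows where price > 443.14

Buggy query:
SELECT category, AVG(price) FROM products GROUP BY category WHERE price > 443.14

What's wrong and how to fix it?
Bug: WHERE cannot follow GROUP BY

Fix: Place WHERE between FROM and GROUP BY

Corrected query:
SELECT category, AVG(price) FROM products WHERE price > 443.14 GROUP BY category

Result:
category | AVG(price)
---------+-----------
Kitchen  | 499.58    
Sports   | 1201.25   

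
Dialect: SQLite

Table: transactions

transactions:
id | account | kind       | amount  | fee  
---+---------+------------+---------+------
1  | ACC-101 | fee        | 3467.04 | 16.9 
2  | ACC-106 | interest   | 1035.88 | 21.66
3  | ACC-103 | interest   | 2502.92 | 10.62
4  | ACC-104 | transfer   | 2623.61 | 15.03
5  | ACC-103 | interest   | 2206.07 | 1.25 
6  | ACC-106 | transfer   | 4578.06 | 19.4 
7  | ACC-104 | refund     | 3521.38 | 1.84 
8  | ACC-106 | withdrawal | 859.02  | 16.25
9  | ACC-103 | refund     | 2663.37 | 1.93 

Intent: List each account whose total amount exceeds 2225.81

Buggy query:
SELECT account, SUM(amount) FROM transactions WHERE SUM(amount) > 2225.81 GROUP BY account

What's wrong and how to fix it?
Bug: SUM(amount) is an aggregate, but WHERE filters rows before aggregation

Fix: Move the aggregate condition to a HAVING clause

Corrected query:
SELECT account, SUM(amount) FROM transactions GROUP BY account HAVING SUM(amount) > 2225.81

Result:
account | SUM(amount)
--------+------------
ACC-101 | 3467.04    
ACC-103 | 7372.36    
ACC-104 | 6144.99    
ACC-106 | 6472.96    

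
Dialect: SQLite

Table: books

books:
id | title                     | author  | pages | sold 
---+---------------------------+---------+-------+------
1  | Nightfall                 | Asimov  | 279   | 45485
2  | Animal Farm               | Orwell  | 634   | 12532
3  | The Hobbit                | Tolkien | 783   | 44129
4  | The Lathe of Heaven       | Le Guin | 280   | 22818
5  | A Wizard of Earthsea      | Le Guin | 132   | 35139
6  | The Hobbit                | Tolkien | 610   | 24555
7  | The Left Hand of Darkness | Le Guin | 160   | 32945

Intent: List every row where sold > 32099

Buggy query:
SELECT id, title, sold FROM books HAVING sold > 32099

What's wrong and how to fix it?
Bug: HAVING filters the output of aggregation, but this query has no GROUP BY and no aggregate functions, so SQLite rejects it (HAVING clause on a non-aggregate query); the condition here is per row

Fix: Use WHERE for row-level filtering

Corrected query:
SELECT id, title, sold FROM books WHERE sold > 32099

Result:
id | title                     | sold 
---+---------------------------+------
1  | Nightfall                 | 45485
3  | The Hobbit                | 44129
5  | A Wizard of Earthsea      | 35139
7  | The Left Hand of Darkness | 32945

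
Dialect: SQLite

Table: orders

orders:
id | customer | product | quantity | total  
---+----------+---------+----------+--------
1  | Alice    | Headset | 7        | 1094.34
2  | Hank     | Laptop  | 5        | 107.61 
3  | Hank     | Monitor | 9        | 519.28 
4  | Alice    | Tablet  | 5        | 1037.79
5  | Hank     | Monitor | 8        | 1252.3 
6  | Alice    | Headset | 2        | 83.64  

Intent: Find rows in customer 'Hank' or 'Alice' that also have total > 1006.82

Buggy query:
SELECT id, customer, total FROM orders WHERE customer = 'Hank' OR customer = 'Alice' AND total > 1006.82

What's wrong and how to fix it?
Bug: Without parentheses, AND is evaluated before OR, so the total filter only applies to the 'Alice' branch

Fix: Add parentheses around the OR so the AND applies to both alternatives

Corrected query:
SELECT id, customer, total FROM orders WHERE (customer = 'Hank' OR customer = 'Alice') AND total > 1006.82

Result:
id | customer | total  
---+----------+--------
1  | Alice    | 1094.34
4  | Alice    | 1037.79
5  | Hank     | 1252.3 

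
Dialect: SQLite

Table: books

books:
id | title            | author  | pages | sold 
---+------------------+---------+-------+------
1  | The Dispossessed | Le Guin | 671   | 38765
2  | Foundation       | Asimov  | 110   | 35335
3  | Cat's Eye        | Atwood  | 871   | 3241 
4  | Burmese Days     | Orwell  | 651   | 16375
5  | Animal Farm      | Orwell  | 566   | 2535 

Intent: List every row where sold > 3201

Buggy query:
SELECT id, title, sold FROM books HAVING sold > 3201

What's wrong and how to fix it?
Bug: This is a non-aggregate query (no GROUP BY, no aggregates), so in SQLite the HAVING clause is invalid here; a row-level condition belongs in WHERE

Fix: Replace HAVING with WHERE since the condition applies to individual rows

Corrected query:
SELECT id, title, sold FROM books WHERE sold > 3201

Result:
id | title            | sold 
---+------------------+------
1  | The Dispossessed | 38765
2  | Foundation       | 35335
3  | Cat's Eye        | 3241 
4  | Burmese Days     | 16375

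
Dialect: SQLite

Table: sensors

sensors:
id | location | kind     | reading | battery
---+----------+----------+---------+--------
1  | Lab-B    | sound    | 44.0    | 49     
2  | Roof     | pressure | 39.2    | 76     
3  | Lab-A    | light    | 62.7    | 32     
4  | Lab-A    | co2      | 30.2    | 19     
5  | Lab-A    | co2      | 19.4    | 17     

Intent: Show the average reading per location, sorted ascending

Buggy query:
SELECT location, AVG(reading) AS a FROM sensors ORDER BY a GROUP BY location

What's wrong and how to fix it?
Bug: GROUP BY must precede ORDER BY

Fix: Reorder: SELECT … FROM … GROUP BY … ORDER BY …

Corrected query:
SELECT location, AVG(reading) AS a FROM sensors GROUP BY location ORDER BY a

Result:
location | a        
---------+----------
Lab-A    | 37.433333
Roof     | 39.2     
Lab-B    | 44       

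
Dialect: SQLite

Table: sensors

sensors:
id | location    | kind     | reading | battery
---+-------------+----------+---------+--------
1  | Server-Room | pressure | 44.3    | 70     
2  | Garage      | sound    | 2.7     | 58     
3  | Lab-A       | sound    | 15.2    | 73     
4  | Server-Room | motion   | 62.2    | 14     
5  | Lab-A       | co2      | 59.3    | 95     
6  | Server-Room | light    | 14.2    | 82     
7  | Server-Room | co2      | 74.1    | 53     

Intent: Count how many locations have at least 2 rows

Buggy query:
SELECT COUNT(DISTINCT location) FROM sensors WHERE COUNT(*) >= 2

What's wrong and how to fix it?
Bug: WHERE filters individual rows, not groups, so a group-level COUNT is invalid there

Fix: Group first with HAVING COUNT(*) >= 2, then COUNT the resulting groups

Corrected query:
SELECT COUNT(*) FROM (SELECT location FROM sensors GROUP BY location HAVING COUNT(*) >= 2)

Result:
COUNT(*)
--------
2       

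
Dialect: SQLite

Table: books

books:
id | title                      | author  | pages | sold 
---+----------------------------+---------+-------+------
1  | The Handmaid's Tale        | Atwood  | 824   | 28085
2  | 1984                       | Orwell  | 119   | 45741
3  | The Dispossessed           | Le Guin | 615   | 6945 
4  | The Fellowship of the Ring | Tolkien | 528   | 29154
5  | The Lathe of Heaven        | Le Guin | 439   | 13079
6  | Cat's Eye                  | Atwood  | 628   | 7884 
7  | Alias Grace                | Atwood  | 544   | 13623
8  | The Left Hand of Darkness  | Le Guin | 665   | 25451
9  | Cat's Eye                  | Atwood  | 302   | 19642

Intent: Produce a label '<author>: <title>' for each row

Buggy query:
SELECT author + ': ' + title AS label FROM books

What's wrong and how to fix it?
Bug: SQLite uses || for string concatenation; + coerces text to numbers (yielding 0)

Fix: Replace + with || to concatenate text

Corrected query:
SELECT author || ': ' || title AS label FROM books

Result:
label                              
-----------------------------------
Atwood: The Handmaid's Tale        
Orwell: 1984                       
Le Guin: The Dispossessed          
Tolkien: The Fellowship of the Ring
Le Guin: The Lathe of Heaven       
Atwood: Cat's Eye                  
Atwood: Alias Grace                
Le Guin: The Left Hand of Darkness 
Atwood: Cat's Eye                  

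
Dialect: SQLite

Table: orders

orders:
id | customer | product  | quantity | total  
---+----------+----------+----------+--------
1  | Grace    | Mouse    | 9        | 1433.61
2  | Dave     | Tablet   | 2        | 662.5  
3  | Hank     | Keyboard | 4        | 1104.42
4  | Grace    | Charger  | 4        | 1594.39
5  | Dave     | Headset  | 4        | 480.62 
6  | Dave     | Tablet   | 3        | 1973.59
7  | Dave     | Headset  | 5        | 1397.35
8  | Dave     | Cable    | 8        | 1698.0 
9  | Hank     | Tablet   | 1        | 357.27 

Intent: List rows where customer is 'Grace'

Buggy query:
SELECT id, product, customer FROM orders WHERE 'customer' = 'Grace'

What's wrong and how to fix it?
Bug: 'customer' in single quotes is a string literal, not the column; the comparison is literal-vs-literal and never true

Fix: Reference the column as customer without single quotes

Corrected query:
SELECT id, product, customer FROM orders WHERE customer = 'Grace'

Result:
id | product | customer
---+---------+---------
1  | Mouse   | Grace   
4  | Charger | Grace   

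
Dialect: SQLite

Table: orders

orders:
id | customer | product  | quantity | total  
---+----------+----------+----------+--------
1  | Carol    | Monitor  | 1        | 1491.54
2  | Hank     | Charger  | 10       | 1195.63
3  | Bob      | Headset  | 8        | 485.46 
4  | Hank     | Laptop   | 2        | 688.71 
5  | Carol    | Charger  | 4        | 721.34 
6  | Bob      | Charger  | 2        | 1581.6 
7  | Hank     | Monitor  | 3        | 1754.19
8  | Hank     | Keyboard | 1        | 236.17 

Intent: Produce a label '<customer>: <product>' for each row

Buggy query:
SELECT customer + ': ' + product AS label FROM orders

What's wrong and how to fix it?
Bug: SQLite uses || for string concatenation; + coerces text to numbers (yielding 0)

Fix: Use the || operator for string concatenation

Corrected query:
SELECT customer || ': ' || product AS label FROM orders

Result:
label         
--------------
Carol: Monitor
Hank: Charger 
Bob: Headset  
Hank: Laptop  
Carol: Charger
Bob: Charger  
Hank: Monitor 
Hank: Keyboard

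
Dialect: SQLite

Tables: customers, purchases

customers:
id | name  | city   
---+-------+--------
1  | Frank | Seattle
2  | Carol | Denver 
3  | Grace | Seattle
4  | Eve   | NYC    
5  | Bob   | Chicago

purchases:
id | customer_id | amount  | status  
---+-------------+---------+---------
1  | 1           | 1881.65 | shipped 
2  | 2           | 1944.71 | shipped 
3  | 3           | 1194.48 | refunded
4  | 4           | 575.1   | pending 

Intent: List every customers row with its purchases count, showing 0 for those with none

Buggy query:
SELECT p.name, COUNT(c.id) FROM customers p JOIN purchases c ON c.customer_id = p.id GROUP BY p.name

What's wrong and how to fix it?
Bug: INNER JOIN drops customers rows that have no matching purchases rows

Fix: Use LEFT JOIN so parents without children still appear (COUNT(c.id) gives 0)

Corrected query:
SELECT p.name, COUNT(c.id) FROM customers p LEFT JOIN purchases c ON c.customer_id = p.id GROUP BY p.name

Result:
name  | COUNT(c.id)
------+------------
Bob   | 0          
Carol | 1          
Eve   | 1          
Frank | 1          
Grace | 1          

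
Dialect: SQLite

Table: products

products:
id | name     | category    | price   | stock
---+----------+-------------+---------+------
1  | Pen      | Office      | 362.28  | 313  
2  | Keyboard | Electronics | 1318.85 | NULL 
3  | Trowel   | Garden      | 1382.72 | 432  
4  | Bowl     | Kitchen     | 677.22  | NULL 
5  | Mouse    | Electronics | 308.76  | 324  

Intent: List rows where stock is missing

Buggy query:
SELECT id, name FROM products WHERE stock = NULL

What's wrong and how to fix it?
Bug: '= NULL' is always unknown in SQL three-valued logic, so no rows match

Fix: Replace '= NULL' with 'IS NULL'

Corrected query:
SELECT id, name FROM products WHERE stock IS NULL

Result:
id | name    
---+---------
2  | Keyboard
4  | Bowl    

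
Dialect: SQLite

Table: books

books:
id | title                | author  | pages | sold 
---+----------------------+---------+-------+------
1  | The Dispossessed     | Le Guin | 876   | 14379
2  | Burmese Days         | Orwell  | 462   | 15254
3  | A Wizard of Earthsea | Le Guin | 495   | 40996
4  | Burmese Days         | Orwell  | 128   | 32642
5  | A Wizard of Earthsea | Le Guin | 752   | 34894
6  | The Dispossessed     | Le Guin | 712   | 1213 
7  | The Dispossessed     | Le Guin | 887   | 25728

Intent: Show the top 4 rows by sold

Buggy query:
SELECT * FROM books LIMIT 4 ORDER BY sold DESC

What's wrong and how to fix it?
Bug: ORDER BY cannot follow LIMIT; LIMIT is the final clause

Fix: Swap the clauses: ORDER BY first, then LIMIT

Corrected query:
SELECT * FROM books ORDER BY sold DESC LIMIT 4

Result:
id | title                | author  | pages | sold 
---+----------------------+---------+-------+------
3  | A Wizard of Earthsea | Le Guin | 495   | 40996
5  | A Wizard of Earthsea | Le Guin | 752   | 34894
4  | Burmese Days         | Orwell  | 128   | 32642
7  | The Dispossessed     | Le Guin | 887   | 25728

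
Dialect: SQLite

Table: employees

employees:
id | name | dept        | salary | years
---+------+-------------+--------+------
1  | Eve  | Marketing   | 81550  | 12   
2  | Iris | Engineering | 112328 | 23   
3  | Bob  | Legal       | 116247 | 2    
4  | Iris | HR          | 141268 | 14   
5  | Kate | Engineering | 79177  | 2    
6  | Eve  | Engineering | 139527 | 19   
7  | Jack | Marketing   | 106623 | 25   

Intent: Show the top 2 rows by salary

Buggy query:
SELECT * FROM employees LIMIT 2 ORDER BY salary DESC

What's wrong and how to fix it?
Bug: LIMIT must come after ORDER BY

Fix: Swap the clauses: ORDER BY first, then LIMIT

Corrected query:
SELECT * FROM employees ORDER BY salary DESC LIMIT 2

Result:
id | name | dept        | salary | years
---+------+-------------+--------+------
4  | Iris | HR          | 141268 | 14   
6  | Eve  | Engineering | 139527 | 19   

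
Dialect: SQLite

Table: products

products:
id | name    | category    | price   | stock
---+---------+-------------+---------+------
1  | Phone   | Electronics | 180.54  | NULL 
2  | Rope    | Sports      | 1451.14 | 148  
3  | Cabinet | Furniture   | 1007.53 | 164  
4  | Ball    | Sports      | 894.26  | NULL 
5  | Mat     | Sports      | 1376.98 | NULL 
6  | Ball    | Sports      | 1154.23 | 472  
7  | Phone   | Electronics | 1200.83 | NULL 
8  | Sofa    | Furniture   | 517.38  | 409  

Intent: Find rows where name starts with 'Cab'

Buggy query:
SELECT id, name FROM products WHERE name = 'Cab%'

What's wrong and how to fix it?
Bug: Wildcards only work with LIKE; '=' treats '%' as a literal character

Fix: Replace '=' with LIKE so 'Cab%' is treated as a pattern

Corrected query:
SELECT id, name FROM products WHERE name LIKE 'Cab%'

Result:
id | name   
---+--------
3  | Cabinet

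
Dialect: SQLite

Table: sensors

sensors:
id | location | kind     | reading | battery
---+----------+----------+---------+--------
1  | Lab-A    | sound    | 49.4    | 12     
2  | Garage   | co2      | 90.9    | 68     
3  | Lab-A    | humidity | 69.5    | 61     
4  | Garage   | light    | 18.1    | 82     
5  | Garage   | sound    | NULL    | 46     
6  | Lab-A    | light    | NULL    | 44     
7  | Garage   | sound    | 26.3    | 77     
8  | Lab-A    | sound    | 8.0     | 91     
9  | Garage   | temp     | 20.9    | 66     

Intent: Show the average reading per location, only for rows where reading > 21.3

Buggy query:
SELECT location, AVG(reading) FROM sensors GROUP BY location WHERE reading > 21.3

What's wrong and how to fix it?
Bug: WHERE cannot follow GROUP BY

Fix: Move the WHERE clause before GROUP BY

Corrected query:
SELECT location, AVG(reading) FROM sensors WHERE reading > 21.3 GROUP BY location

Result:
location | AVG(reading)
---------+-------------
Garage   | 58.6        
Lab-A    | 59.45       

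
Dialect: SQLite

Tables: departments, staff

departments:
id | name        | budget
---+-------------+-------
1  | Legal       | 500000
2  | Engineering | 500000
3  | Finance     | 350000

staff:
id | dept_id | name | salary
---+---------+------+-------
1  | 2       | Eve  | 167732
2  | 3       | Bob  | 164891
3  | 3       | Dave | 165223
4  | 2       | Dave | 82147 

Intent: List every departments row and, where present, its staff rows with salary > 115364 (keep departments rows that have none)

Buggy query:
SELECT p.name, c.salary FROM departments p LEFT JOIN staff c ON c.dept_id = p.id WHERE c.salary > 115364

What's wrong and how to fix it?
Bug: Filtering c.salary in WHERE discards the NULL rows produced by LEFT JOIN, turning it into an inner join

Fix: Move the right-table condition into the ON clause so unmatched parents are kept

Corrected query:
SELECT p.name, c.salary FROM departments p LEFT JOIN staff c ON c.dept_id = p.id AND c.salary > 115364

Result:
name        | salary
------------+-------
Legal       | NULL  
Engineering | 167732
Finance     | 164891
Finance     | 165223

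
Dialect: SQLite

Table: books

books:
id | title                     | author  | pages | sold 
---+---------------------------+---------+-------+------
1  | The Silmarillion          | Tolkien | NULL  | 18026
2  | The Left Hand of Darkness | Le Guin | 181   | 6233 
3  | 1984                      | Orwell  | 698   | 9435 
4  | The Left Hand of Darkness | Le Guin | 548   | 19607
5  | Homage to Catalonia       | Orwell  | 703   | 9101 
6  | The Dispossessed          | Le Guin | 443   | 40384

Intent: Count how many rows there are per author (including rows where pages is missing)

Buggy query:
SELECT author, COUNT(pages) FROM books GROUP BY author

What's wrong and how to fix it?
Bug: COUNT(pages) skips NULLs, so groups with missing pages are undercounted

Fix: Use COUNT(*) to count all rows regardless of NULL

Corrected query:
SELECT author, COUNT(*) FROM books GROUP BY author

Result:
author  | COUNT(*)
--------+---------
Le Guin | 3       
Orwell  | 2       
Tolkien | 1       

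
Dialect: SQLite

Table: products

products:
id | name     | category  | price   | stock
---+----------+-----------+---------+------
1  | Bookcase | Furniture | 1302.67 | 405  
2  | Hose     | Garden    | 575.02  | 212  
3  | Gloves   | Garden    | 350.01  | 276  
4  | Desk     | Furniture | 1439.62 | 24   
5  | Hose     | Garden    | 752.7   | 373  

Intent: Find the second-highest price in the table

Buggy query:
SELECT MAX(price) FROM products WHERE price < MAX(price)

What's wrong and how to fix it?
Bug: The inner MAX is an aggregate inside WHERE, which is not allowed

Fix: Put the inner MAX in a scalar subquery

Corrected query:
SELECT MAX(price) FROM products WHERE price < (SELECT MAX(price) FROM products)

Result:
MAX(price)
----------
1302.67   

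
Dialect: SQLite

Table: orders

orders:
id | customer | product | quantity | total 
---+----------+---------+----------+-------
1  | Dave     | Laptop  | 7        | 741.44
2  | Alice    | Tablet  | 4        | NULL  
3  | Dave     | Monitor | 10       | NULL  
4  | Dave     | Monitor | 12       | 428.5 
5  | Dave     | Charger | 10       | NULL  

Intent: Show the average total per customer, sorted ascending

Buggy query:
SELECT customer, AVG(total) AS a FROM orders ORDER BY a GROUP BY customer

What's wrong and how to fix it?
Bug: GROUP BY must precede ORDER BY

Fix: Move ORDER BY to the end, after GROUP BY

Corrected query:
SELECT customer, AVG(total) AS a FROM orders GROUP BY customer ORDER BY a

Result:
customer | a     
---------+-------
Alice    | NULL  
Dave     | 584.97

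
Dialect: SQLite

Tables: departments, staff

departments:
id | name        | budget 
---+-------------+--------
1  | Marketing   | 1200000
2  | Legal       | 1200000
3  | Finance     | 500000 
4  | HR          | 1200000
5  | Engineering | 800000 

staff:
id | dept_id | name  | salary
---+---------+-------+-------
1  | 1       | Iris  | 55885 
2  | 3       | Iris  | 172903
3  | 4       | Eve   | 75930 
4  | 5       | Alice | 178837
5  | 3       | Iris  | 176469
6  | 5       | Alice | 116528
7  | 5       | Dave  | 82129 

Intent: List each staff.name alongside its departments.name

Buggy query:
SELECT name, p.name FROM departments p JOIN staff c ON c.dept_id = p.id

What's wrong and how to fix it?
Bug: 'name' exists in both joined tables, so the database can't tell which one is meant

Fix: Prefix ambiguous columns with the table alias

Corrected query:
SELECT c.name, p.name FROM departments p JOIN staff c ON c.dept_id = p.id

Result:
name  | name       
------+------------
Iris  | Marketing  
Iris  | Finance    
Eve   | HR         
Alice | Engineering
Iris  | Finance    
Alice | Engineering
Dave  | Engineering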